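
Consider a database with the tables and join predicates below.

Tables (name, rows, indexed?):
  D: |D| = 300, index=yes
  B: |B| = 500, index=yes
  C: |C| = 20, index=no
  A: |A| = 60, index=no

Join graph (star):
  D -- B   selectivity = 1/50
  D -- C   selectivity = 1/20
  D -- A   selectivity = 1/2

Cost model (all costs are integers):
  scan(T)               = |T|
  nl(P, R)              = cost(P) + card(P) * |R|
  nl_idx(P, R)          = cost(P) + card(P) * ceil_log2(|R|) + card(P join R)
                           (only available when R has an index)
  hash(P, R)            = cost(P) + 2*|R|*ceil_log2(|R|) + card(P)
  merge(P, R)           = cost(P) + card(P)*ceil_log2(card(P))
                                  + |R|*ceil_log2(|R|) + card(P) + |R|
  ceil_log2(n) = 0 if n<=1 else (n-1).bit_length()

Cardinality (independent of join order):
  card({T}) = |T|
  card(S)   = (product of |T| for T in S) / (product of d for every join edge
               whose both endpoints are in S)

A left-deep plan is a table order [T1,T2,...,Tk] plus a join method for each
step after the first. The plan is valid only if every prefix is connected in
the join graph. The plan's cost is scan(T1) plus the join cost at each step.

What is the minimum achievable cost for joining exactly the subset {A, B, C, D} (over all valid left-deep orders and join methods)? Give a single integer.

9920

Selinger DP over subsets of {A,B,C,D}:
  {D}: scan cost=300, card=300
  {B}: scan cost=500, card=500
  {C}: scan cost=20, card=20
  {A}: scan cost=60, card=60
  {BD}: card=3000; try (B,nl_idx)→6000, (D,hash)→6400, (D,nl_idx)→8000, (B,merge)→8300, (D,merge)→8500, (B,hash)→9600 …(+2); best=6000 via (B,nl_idx)
  {CD}: card=300; try (D,nl_idx)→500, (C,hash)→800, (D,merge)→3140, (C,merge)→3420, (D,hash)→5440, (D,nl)→6020 …(+1); best=500 via (D,nl_idx)
  {AD}: card=9000; try (A,hash)→1320, (D,merge)→3480, (A,merge)→3720, (D,hash)→5520, (D,nl_idx)→9600, (D,nl)→18060 …(+1); best=1320 via (A,hash)
  {BCD}: card=3000; try (B,nl_idx)→6200, (B,merge)→8500, (C,hash)→9200, (B,hash)→9800, (C,merge)→45120, (C,nl)→66000 …(+1); best=6200 via (B,nl_idx)
  {ABD}: card=90000; try (A,hash)→9720, (B,hash)→19320, (A,merge)→45420, (B,merge)→141320, (B,nl_idx)→172320, (A,nl)→186000 …(+1); best=9720 via (A,hash)
  {ACD}: card=9000; try (A,hash)→1520, (A,merge)→3920, (C,hash)→10520, (A,nl)→18500, (C,merge)→136440, (C,nl)→181320; best=1520 via (A,hash)
  {ABCD}: card=90000; try (A,hash)→9920, (B,hash)→19520, (A,merge)→45620, (C,hash)→99920, (B,merge)→141520, (B,nl_idx)→172520 …(+4); best=9920 via (A,hash)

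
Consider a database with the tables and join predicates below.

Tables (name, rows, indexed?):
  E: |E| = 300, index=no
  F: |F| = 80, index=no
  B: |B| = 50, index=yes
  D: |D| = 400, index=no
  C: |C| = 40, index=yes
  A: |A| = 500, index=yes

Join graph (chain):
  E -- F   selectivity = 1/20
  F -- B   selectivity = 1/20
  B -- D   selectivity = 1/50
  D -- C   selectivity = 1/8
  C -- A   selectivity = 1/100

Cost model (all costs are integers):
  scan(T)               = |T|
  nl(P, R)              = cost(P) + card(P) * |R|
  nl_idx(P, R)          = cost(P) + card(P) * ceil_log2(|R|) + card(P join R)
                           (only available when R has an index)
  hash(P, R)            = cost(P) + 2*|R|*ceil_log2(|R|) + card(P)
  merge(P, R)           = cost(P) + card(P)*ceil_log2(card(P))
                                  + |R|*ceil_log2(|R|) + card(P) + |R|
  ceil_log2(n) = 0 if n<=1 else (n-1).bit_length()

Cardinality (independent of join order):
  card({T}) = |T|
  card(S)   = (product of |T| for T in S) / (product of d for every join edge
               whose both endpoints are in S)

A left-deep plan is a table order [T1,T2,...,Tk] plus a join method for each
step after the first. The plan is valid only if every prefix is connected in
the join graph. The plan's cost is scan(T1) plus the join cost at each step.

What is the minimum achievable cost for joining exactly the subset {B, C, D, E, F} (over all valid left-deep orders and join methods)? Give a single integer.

18400

Selinger DP over subsets of {B,C,D,E,F}:
  {E}: scan cost=300, card=300
  {F}: scan cost=80, card=80
  {B}: scan cost=50, card=50
  {D}: scan cost=400, card=400
  {C}: scan cost=40, card=40
  {EF}: card=1200; try (F,hash)→1720, (E,merge)→3720, (F,merge)→3940, (E,hash)→5560, (E,nl)→24080, (F,nl)→24300; best=1720 via (F,hash)
  {BF}: card=200; try (B,hash)→760, (B,nl_idx)→760, (F,merge)→1040, (B,merge)→1070, (F,hash)→1220, (F,nl)→4050 …(+1); best=760 via (B,hash)
  {BD}: card=400; try (B,hash)→1400, (B,nl_idx)→3200, (D,merge)→4400, (B,merge)→4750, (D,hash)→7300, (D,nl)→20050 …(+1); best=1400 via (B,hash)
  {CD}: card=2000; try (C,hash)→1280, (D,merge)→4320, (C,merge)→4680, (C,nl_idx)→4800, (D,hash)→7280, (D,nl)→16040 …(+1); best=1280 via (C,hash)
  {BEF}: card=3000; try (B,hash)→3520, (E,merge)→5560, (E,hash)→6360, (B,nl_idx)→11920, (B,merge)→16470, (E,nl)→60760 …(+1); best=3520 via (B,hash)
  {BDF}: card=1600; try (F,hash)→2920, (F,merge)→6040, (D,merge)→6560, (D,hash)→8160, (F,nl)→33400, (D,nl)→80760; best=2920 via (F,hash)
  {BCD}: card=2000; try (C,hash)→2280, (B,hash)→3880, (C,merge)→5680, (C,nl_idx)→5800, (B,nl_idx)→15280, (C,nl)→17400 …(+2); best=2280 via (C,hash)
  {BDEF}: card=24000; try (E,hash)→9920, (D,hash)→13720, (E,merge)→25120, (D,merge)→46520, (E,nl)→482920, (D,nl)→1203520; best=9920 via (E,hash)
  {BCDF}: card=8000; try (C,hash)→5000, (F,hash)→5400, (C,nl_idx)→20520, (C,merge)→22400, (F,merge)→26920, (C,nl)→66920 …(+1); best=5000 via (C,hash)
  {BCDEF}: card=120000; try (E,hash)→18400, (C,hash)→34400, (E,merge)→120000, (C,nl_idx)→273920, (C,merge)→394200, (C,nl)→969920 …(+1); best=18400 via (E,hash)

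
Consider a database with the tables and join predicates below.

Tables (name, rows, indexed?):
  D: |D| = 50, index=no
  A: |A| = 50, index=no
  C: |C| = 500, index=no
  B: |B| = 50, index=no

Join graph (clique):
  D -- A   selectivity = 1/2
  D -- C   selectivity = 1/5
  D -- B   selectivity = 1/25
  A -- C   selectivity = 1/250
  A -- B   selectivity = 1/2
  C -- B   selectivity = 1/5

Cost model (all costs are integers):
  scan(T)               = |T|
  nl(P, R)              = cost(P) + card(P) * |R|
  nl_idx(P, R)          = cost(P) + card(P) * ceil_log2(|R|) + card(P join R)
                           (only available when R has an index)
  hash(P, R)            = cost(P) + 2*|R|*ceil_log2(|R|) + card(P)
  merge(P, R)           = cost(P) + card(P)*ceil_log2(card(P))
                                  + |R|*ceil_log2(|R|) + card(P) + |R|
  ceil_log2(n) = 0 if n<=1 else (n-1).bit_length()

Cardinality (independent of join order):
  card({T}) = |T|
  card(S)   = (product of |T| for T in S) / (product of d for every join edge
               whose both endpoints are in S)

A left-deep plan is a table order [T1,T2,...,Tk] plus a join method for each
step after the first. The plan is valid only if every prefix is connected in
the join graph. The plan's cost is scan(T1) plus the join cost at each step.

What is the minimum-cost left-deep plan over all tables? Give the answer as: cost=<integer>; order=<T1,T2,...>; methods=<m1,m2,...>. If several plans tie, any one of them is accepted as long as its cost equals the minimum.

Selinger DP (subsets sized 1..n):
  {D}: scan cost=50, card=50
  {A}: scan cost=50, card=50
  {C}: scan cost=500, card=500
  {B}: scan cost=50, card=50
  {AD}: card=1250; try (D,hash)→700, (A,hash)→700, (D,merge)→750, (A,merge)→750, (D,nl)→2550, (A,nl)→2550; best=700 via (D,hash)
  {CD}: card=5000; try (D,hash)→1600, (C,merge)→5400, (D,merge)→5850, (C,hash)→9100, (C,nl)→25050, (D,nl)→25500; best=1600 via (D,hash)
  {BD}: card=100; try (D,hash)→700, (B,hash)→700, (D,merge)→750, (B,merge)→750, (D,nl)→2550, (B,nl)→2550; best=700 via (D,hash)
  {AC}: card=100; try (A,hash)→1600, (C,merge)→5400, (A,merge)→5850, (C,hash)→9100, (C,nl)→25050, (A,nl)→25500; best=1600 via (A,hash)
  {AB}: card=1250; try (B,hash)→700, (A,hash)→700, (B,merge)→750, (A,merge)→750, (B,nl)→2550, (A,nl)→2550; best=700 via (B,hash)
  {BC}: card=5000; try (B,hash)→1600, (C,merge)→5400, (B,merge)→5850, (C,hash)→9100, (C,nl)→25050, (B,nl)→25500; best=1600 via (B,hash)
  {ACD}: card=500; try (D,hash)→2300, (D,merge)→2750, (D,nl)→6600, (A,hash)→7200, (C,hash)→10950, (C,merge)→20700 …(+3); best=2300 via (D,hash)
  {ABD}: card=1250; try (A,hash)→1400, (A,merge)→1850, (D,hash)→2550, (B,hash)→2550, (A,nl)→5700, (D,merge)→16050 …(+3); best=1400 via (A,hash)
  {BCD}: card=2000; try (C,merge)→6500, (D,hash)→7200, (B,hash)→7200, (C,hash)→9800, (C,nl)→50700, (D,merge)→71950 …(+3); best=6500 via (C,merge)
  {ABC}: card=500; try (B,hash)→2300, (B,merge)→2750, (B,nl)→6600, (A,hash)→7200, (C,hash)→10950, (C,merge)→20700 …(+3); best=2300 via (B,hash)
  {ABCD}: card=100; try (D,hash)→3400, (B,hash)→3400, (D,merge)→7650, (B,merge)→7650, (A,hash)→9100, (C,hash)→11650 …(+6); best=3400 via (D,hash)

cost=3400; order=C,A,B,D; methods=hash,hash,hash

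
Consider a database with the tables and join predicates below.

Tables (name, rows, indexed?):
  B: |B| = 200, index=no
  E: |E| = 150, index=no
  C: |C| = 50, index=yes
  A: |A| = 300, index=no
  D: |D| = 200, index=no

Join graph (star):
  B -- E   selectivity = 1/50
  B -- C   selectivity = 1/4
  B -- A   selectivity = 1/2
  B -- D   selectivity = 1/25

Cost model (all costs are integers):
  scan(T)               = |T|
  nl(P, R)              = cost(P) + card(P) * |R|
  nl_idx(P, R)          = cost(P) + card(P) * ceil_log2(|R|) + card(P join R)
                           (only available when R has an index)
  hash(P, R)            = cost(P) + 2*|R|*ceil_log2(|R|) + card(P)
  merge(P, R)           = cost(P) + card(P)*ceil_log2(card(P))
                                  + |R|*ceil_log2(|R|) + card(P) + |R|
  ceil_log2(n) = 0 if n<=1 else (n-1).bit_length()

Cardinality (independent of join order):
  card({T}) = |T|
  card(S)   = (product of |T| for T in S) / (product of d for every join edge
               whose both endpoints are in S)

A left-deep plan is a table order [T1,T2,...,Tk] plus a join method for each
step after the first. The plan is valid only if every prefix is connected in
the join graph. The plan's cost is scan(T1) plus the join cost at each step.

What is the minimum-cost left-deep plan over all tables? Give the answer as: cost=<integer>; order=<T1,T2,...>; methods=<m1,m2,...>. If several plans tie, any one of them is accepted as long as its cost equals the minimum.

cost=77400; order=B,E,D,C,A; methods=hash,hash,hash,hash

Selinger DP (subsets sized 1..n):
  {B}: scan cost=200, card=200
  {E}: scan cost=150, card=150
  {C}: scan cost=50, card=50
  {A}: scan cost=300, card=300
  {D}: scan cost=200, card=200
  {BE}: card=600; try (E,hash)→2800, (B,merge)→3300, (E,merge)→3350, (B,hash)→3500, (B,nl)→30150, (E,nl)→30200; best=2800 via (E,hash)
  {BC}: card=2500; try (C,hash)→1000, (B,merge)→2200, (C,merge)→2350, (B,hash)→3300, (C,nl_idx)→3900, (B,nl)→10050 …(+1); best=1000 via (C,hash)
  {AB}: card=30000; try (B,hash)→3800, (A,merge)→5000, (B,merge)→5100, (A,hash)→5800, (A,nl)→60200, (B,nl)→60300; best=3800 via (B,hash)
  {BD}: card=1600; try (D,hash)→3600, (B,hash)→3600, (D,merge)→3800, (B,merge)→3800, (D,nl)→40200, (B,nl)→40200; best=3600 via (D,hash)
  {BCE}: card=7500; try (C,hash)→4000, (E,hash)→5900, (C,merge)→9750, (C,nl_idx)→13900, (C,nl)→32800, (E,merge)→34850 …(+1); best=4000 via (C,hash)
  {ABE}: card=90000; try (A,hash)→8800, (A,merge)→12400, (E,hash)→36200, (A,nl)→182800, (E,merge)→485150, (E,nl)→4503800; best=8800 via (A,hash)
  {BDE}: card=4800; try (D,hash)→6600, (E,hash)→7600, (D,merge)→11200, (E,merge)→24150, (D,nl)→122800, (E,nl)→243600; best=6600 via (D,hash)
  {ABC}: card=375000; try (A,hash)→8900, (C,hash)→34400, (A,merge)→36500, (C,merge)→484150, (C,nl_idx)→558800, (A,nl)→751000 …(+1); best=8900 via (A,hash)
  {BCD}: card=20000; try (C,hash)→5800, (D,hash)→6700, (C,merge)→23150, (C,nl_idx)→33200, (D,merge)→35300, (C,nl)→83600 …(+1); best=5800 via (C,hash)
  {ABD}: card=240000; try (A,hash)→10600, (A,merge)→25800, (D,hash)→37000, (A,nl)→483600, (D,merge)→485600, (D,nl)→6003800; best=10600 via (A,hash)
  {ABCE}: card=1125000; try (A,hash)→16900, (C,hash)→99400, (A,merge)→112000, (E,hash)→386300, (C,merge)→1629150, (C,nl_idx)→1673800 …(+4); best=16900 via (A,hash)
  {BCDE}: card=60000; try (C,hash)→12000, (D,hash)→14700, (E,hash)→28200, (C,merge)→74150, (C,nl_idx)→95400, (D,merge)→110800 …(+4); best=12000 via (C,hash)
  {ABDE}: card=720000; try (A,hash)→16800, (A,merge)→76800, (D,hash)→102000, (E,hash)→253000, (A,nl)→1446600, (D,merge)→1630600 …(+3); best=16800 via (A,hash)
  {ABCD}: card=3000000; try (A,hash)→31200, (C,hash)→251200, (A,merge)→328800, (D,hash)→387100, (C,nl_idx)→4450600, (C,merge)→4570950 …(+4); best=31200 via (A,hash)
  {ABCDE}: card=9000000; try (A,hash)→77400, (C,hash)→737400, (A,merge)→1035000, (D,hash)→1145100, (E,hash)→3033600, (C,nl_idx)→13336800 …(+7); best=77400 via (A,hash)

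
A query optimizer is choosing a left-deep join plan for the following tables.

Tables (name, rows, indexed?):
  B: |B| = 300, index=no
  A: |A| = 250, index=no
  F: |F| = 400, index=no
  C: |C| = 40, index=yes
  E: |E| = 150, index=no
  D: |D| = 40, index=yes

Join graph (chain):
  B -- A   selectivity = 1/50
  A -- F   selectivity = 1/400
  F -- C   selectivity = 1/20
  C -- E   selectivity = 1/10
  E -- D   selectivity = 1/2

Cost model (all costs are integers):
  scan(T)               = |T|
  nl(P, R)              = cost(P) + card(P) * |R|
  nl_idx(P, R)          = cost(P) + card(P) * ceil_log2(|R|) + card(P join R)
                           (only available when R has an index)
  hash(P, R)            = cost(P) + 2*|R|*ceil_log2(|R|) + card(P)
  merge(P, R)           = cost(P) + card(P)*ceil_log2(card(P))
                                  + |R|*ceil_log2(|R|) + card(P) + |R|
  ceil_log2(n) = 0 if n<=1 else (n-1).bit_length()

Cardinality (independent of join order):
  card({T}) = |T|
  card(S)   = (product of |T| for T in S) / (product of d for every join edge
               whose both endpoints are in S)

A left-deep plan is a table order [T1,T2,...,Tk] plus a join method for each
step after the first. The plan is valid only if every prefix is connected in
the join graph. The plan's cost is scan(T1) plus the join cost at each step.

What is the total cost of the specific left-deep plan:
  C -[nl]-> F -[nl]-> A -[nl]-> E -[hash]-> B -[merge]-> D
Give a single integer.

1069220

step 1: scan C: cost=40, card=40
step 2: join F via nl
    card(P join F) = 40*400/(20) = 800
    cost = 40 + 40*400 = 16040
step 3: join A via nl
    card(P join A) = 800*250/(400) = 500
    cost = 16040 + 800*250 = 216040
step 4: join E via nl
    card(P join E) = 500*150/(10) = 7500
    cost = 216040 + 500*150 = 291040
step 5: join B via hash
    card(P join B) = 7500*300/(50) = 45000
    cost = 291040 + 2*300*9 + 7500 = 303940
step 6: join D via merge
    card(P join D) = 45000*40/(2) = 900000
    cost = 303940 + 45000*16 + 40*6 + 45000 + 40 = 1069220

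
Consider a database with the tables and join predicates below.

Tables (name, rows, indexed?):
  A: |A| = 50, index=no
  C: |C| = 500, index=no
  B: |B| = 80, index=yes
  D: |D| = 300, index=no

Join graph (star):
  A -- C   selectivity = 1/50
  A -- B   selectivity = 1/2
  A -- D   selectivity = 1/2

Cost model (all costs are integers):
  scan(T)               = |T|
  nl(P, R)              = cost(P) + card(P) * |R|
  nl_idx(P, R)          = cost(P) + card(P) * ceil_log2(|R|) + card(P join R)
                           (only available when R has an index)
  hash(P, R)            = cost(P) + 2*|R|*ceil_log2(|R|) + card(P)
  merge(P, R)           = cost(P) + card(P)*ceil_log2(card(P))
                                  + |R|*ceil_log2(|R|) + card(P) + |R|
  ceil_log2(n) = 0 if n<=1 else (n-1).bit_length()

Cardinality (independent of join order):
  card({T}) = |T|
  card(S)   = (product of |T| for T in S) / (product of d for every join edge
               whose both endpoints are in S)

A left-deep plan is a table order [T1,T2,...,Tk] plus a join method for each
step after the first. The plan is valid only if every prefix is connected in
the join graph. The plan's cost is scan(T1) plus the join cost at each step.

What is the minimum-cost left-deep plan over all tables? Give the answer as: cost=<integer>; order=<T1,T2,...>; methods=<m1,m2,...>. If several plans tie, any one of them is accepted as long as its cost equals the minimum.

cost=28620; order=C,A,B,D; methods=hash,hash,hash

Selinger DP (subsets sized 1..n):
  {A}: scan cost=50, card=50
  {C}: scan cost=500, card=500
  {B}: scan cost=80, card=80
  {D}: scan cost=300, card=300
  {AC}: card=500; try (A,hash)→1600, (C,merge)→5400, (A,merge)→5850, (C,hash)→9100, (C,nl)→25050, (A,nl)→25500; best=1600 via (A,hash)
  {AB}: card=2000; try (A,hash)→760, (B,merge)→1040, (A,merge)→1070, (B,hash)→1220, (B,nl_idx)→2400, (B,nl)→4050 …(+1); best=760 via (A,hash)
  {AD}: card=7500; try (A,hash)→1200, (D,merge)→3400, (A,merge)→3650, (D,hash)→5500, (D,nl)→15050, (A,nl)→15300; best=1200 via (A,hash)
  {ABC}: card=20000; try (B,hash)→3220, (B,merge)→7240, (C,hash)→11760, (B,nl_idx)→25100, (C,merge)→29760, (B,nl)→41600 …(+1); best=3220 via (B,hash)
  {ACD}: card=75000; try (D,hash)→7500, (D,merge)→9600, (C,hash)→17700, (C,merge)→111200, (D,nl)→151600, (C,nl)→3751200; best=7500 via (D,hash)
  {ABD}: card=300000; try (D,hash)→8160, (B,hash)→9820, (D,merge)→27760, (B,merge)→106840, (B,nl_idx)→353700, (D,nl)→600760 …(+1); best=8160 via (D,hash)
  {ABCD}: card=3000000; try (D,hash)→28620, (B,hash)→83620, (C,hash)→317160, (D,merge)→326220, (B,merge)→1358140, (B,nl_idx)→3532500 …(+4); best=28620 via (D,hash)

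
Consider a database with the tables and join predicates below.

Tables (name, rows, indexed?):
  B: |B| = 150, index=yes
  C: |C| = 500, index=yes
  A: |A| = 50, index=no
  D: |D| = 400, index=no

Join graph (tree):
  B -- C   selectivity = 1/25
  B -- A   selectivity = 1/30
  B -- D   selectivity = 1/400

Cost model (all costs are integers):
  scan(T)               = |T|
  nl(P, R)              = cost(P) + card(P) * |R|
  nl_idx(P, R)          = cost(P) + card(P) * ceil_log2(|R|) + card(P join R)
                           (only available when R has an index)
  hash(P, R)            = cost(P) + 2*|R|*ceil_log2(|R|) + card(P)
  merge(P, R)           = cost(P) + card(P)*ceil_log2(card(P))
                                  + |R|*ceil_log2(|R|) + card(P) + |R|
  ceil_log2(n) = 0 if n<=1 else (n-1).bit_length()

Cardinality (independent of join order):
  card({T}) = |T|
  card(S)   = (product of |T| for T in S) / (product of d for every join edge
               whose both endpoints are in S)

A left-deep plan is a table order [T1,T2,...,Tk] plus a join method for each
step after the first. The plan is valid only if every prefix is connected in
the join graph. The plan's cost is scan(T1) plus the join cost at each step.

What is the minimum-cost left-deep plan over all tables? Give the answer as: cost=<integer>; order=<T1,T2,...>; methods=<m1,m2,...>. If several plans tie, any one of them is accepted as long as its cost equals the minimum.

cost=11150; order=D,B,C,A; methods=hash,nl_idx,hash

Selinger DP (subsets sized 1..n):
  {B}: scan cost=150, card=150
  {C}: scan cost=500, card=500
  {A}: scan cost=50, card=50
  {D}: scan cost=400, card=400
  {BC}: card=3000; try (B,hash)→3400, (C,nl_idx)→4500, (C,merge)→6500, (B,merge)→6850, (B,nl_idx)→7500, (C,hash)→9300 …(+2); best=3400 via (B,hash)
  {AB}: card=250; try (B,nl_idx)→700, (A,hash)→900, (B,merge)→1750, (A,merge)→1850, (B,hash)→2500, (B,nl)→7550 …(+1); best=700 via (B,nl_idx)
  {BD}: card=150; try (B,hash)→3200, (B,nl_idx)→3750, (D,merge)→5500, (B,merge)→5750, (D,hash)→7500, (D,nl)→60150 …(+1); best=3200 via (B,hash)
  {ABC}: card=5000; try (A,hash)→7000, (C,merge)→7950, (C,nl_idx)→7950, (C,hash)→9950, (A,merge)→42750, (C,nl)→125700 …(+1); best=7000 via (A,hash)
  {BCD}: card=3000; try (C,nl_idx)→7550, (C,merge)→9550, (C,hash)→12350, (D,hash)→13600, (D,merge)→46400, (C,nl)→78200 …(+1); best=7550 via (C,nl_idx)
  {ABD}: card=250; try (A,hash)→3950, (A,merge)→4900, (D,merge)→6950, (D,hash)→8150, (A,nl)→10700, (D,nl)→100700; best=3950 via (A,hash)
  {ABCD}: card=5000; try (A,hash)→11150, (C,merge)→11200, (C,nl_idx)→11200, (C,hash)→13200, (D,hash)→19200, (A,merge)→46900 …(+4); best=11150 via (A,hash)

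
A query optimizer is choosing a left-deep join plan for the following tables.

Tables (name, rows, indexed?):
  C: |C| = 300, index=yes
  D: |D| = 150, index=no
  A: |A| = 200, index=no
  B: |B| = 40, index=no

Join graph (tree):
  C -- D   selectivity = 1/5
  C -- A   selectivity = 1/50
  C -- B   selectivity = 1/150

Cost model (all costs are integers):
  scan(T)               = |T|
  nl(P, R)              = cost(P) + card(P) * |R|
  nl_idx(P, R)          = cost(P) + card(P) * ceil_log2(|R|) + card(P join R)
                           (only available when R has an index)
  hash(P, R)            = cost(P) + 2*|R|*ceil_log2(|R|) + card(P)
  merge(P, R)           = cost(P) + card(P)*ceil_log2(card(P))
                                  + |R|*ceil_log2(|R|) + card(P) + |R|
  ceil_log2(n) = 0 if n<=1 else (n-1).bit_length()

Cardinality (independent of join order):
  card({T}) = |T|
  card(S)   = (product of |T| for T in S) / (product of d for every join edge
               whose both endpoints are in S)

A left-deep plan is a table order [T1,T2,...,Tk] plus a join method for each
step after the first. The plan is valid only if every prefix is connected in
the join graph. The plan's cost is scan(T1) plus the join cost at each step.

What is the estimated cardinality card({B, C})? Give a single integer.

Tables in S: B(40), C(300)
Edges inside S: C-B(d=150)
numerator = 40 * 300 = 12000
denominator = 150 = 150
card(S) = 12000 / 150 = 80

80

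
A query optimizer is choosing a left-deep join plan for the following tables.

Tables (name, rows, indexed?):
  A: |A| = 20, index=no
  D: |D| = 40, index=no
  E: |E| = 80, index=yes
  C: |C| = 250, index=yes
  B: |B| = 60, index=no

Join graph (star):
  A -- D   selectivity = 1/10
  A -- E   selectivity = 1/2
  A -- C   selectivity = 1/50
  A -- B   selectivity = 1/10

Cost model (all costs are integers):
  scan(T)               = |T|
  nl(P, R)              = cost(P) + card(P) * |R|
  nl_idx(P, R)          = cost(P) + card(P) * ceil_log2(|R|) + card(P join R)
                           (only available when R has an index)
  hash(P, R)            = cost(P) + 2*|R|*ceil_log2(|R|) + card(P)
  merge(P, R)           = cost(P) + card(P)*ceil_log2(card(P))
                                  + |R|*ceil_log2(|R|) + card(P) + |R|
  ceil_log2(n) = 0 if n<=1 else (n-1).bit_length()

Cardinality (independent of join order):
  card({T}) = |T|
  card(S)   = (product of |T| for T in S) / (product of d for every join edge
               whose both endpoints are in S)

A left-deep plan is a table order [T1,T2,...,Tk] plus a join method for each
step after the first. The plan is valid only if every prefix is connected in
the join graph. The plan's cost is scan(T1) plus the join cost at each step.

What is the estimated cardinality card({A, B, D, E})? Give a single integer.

19200

Tables in S: A(20), B(60), D(40), E(80)
Edges inside S: A-D(d=10), A-E(d=2), A-B(d=10)
numerator = 20 * 60 * 40 * 80 = 3840000
denominator = 10 * 2 * 10 = 200
card(S) = 3840000 / 200 = 19200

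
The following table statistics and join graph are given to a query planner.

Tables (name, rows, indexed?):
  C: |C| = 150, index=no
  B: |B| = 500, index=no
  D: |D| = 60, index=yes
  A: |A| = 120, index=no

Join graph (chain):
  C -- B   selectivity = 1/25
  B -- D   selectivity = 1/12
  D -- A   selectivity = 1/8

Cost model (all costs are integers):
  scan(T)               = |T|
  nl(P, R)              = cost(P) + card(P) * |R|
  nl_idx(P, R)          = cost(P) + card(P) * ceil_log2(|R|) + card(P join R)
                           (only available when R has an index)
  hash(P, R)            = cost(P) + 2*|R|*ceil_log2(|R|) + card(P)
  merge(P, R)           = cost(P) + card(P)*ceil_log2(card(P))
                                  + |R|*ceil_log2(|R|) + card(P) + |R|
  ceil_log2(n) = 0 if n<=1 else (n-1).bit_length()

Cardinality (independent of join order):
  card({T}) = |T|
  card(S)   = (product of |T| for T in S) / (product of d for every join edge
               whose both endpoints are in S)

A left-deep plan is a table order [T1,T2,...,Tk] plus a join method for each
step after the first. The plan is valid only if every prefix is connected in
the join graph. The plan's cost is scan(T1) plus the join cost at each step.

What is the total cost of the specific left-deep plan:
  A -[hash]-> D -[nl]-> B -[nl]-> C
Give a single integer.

6075960

step 1: scan A: cost=120, card=120
step 2: join D via hash
    card(P join D) = 120*60/(8) = 900
    cost = 120 + 2*60*6 + 120 = 960
step 3: join B via nl
    card(P join B) = 900*500/(12) = 37500
    cost = 960 + 900*500 = 450960
step 4: join C via nl
    card(P join C) = 37500*150/(25) = 225000
    cost = 450960 + 37500*150 = 6075960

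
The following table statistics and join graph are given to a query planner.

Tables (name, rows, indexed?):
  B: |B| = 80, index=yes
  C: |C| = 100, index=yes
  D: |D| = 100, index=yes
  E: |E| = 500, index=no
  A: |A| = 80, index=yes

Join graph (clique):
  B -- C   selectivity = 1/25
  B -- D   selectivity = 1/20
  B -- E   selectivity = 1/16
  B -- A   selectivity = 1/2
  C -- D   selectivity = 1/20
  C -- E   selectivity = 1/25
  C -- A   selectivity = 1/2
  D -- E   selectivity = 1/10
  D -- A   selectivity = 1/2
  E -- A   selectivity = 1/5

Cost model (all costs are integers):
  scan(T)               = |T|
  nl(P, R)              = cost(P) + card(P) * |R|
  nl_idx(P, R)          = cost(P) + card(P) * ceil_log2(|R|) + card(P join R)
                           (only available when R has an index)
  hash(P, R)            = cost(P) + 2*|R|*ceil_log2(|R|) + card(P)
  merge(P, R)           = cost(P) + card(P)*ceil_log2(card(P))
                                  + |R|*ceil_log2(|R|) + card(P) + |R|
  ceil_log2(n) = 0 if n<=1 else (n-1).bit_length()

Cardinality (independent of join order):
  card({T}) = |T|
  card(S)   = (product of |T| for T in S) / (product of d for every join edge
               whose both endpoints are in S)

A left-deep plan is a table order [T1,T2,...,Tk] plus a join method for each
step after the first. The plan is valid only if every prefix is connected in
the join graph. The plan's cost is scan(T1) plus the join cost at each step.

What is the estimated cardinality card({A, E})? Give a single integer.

8000

Tables in S: A(80), E(500)
Edges inside S: E-A(d=5)
numerator = 80 * 500 = 40000
denominator = 5 = 5
card(S) = 40000 / 5 = 8000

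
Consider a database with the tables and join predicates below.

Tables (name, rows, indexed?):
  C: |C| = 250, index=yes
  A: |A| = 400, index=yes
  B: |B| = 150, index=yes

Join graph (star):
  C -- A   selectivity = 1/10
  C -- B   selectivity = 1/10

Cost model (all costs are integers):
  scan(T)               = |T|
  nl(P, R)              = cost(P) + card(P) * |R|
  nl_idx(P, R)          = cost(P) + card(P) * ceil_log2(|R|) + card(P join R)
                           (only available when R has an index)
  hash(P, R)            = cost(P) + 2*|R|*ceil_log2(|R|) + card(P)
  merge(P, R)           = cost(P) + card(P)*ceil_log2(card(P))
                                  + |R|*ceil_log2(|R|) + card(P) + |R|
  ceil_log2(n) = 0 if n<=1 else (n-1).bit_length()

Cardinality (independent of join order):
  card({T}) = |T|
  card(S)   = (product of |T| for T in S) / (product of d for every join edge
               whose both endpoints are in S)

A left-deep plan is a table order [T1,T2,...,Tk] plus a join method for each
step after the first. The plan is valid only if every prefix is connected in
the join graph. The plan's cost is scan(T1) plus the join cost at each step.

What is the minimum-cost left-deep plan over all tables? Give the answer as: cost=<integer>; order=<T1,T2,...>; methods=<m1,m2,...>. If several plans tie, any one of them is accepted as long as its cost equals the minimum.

cost=13850; order=C,B,A; methods=hash,hash

Selinger DP (subsets sized 1..n):
  {C}: scan cost=250, card=250
  {A}: scan cost=400, card=400
  {B}: scan cost=150, card=150
  {AC}: card=10000; try (C,hash)→4800, (A,merge)→6500, (C,merge)→6650, (A,hash)→7700, (A,nl_idx)→12500, (C,nl_idx)→13600 …(+2); best=4800 via (C,hash)
  {BC}: card=3750; try (B,hash)→2900, (C,merge)→3750, (B,merge)→3850, (C,hash)→4300, (C,nl_idx)→5100, (B,nl_idx)→6000 …(+2); best=2900 via (B,hash)
  {ABC}: card=150000; try (A,hash)→13850, (B,hash)→17200, (A,merge)→55650, (B,merge)→156150, (A,nl_idx)→186650, (B,nl_idx)→234800 …(+2); best=13850 via (A,hash)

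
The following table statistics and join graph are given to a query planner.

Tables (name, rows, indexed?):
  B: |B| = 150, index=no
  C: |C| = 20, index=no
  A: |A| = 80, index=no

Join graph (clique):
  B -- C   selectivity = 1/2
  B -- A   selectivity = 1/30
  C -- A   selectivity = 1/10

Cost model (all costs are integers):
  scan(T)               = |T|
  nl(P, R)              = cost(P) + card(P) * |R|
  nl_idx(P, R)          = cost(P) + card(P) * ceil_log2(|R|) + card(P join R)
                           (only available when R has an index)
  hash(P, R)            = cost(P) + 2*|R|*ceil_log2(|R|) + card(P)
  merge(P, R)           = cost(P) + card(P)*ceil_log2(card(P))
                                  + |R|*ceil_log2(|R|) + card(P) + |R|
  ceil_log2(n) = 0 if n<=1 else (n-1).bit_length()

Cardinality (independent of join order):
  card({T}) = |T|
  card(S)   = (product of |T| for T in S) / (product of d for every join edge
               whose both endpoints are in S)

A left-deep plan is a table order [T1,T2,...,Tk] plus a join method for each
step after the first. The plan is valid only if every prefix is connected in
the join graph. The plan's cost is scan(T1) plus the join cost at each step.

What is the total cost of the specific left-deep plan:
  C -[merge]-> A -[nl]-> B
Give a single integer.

step 1: scan C: cost=20, card=20
step 2: join A via merge
    card(P join A) = 20*80/(10) = 160
    cost = 20 + 20*5 + 80*7 + 20 + 80 = 780
step 3: join B via nl
    card(P join B) = 160*150/(2*30) = 400
    cost = 780 + 160*150 = 24780

24780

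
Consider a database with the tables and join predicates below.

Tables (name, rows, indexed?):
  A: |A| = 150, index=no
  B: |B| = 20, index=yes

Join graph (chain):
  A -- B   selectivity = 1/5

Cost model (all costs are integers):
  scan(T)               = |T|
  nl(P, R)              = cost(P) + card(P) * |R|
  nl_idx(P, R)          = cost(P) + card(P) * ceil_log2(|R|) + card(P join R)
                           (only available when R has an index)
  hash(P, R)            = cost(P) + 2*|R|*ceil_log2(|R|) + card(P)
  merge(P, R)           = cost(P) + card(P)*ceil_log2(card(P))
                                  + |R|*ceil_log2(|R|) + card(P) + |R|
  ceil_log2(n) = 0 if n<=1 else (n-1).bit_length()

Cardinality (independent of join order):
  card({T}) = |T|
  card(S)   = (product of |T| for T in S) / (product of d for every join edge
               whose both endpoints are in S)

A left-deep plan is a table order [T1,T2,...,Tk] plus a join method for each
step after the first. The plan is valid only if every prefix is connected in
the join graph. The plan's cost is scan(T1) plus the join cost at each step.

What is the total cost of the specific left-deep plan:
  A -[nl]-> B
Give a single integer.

3150

step 1: scan A: cost=150, card=150
step 2: join B via nl
    card(P join B) = 150*20/(5) = 600
    cost = 150 + 150*20 = 3150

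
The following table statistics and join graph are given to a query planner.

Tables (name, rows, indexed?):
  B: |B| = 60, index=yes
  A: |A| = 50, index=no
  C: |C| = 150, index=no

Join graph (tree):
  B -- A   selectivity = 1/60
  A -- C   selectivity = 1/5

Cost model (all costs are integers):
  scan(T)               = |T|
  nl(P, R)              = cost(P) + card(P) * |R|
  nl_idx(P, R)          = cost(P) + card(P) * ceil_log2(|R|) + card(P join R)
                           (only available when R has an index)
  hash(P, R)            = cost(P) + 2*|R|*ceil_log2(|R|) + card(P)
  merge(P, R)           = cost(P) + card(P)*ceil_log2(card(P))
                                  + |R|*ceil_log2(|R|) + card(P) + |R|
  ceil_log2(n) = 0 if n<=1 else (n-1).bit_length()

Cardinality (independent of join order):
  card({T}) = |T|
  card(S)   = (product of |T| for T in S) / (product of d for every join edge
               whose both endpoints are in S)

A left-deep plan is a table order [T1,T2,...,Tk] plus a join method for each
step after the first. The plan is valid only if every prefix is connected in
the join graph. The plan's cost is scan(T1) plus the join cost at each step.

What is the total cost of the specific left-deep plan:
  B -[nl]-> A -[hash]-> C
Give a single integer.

5510

step 1: scan B: cost=60, card=60
step 2: join A via nl
    card(P join A) = 60*50/(60) = 50
    cost = 60 + 60*50 = 3060
step 3: join C via hash
    card(P join C) = 50*150/(5) = 1500
    cost = 3060 + 2*150*8 + 50 = 5510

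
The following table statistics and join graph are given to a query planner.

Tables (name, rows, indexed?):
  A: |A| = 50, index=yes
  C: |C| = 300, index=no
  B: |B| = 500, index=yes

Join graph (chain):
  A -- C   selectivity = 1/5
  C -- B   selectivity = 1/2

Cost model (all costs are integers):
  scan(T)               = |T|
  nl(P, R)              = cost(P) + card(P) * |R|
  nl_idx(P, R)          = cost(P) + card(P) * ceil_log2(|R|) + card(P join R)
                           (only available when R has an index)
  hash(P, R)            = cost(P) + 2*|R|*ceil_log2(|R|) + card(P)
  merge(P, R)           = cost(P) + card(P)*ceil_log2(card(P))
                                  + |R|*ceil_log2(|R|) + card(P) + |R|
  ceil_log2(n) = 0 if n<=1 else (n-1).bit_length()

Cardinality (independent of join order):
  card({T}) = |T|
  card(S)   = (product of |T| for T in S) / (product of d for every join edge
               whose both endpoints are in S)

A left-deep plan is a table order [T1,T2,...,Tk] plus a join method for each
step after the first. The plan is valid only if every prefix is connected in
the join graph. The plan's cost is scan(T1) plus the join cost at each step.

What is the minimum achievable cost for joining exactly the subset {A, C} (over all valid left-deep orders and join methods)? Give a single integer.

Selinger DP over subsets of {A,C}:
  {A}: scan cost=50, card=50
  {C}: scan cost=300, card=300
  {AC}: card=3000; try (A,hash)→1200, (C,merge)→3400, (A,merge)→3650, (A,nl_idx)→5100, (C,hash)→5500, (C,nl)→15050 …(+1); best=1200 via (A,hash)

1200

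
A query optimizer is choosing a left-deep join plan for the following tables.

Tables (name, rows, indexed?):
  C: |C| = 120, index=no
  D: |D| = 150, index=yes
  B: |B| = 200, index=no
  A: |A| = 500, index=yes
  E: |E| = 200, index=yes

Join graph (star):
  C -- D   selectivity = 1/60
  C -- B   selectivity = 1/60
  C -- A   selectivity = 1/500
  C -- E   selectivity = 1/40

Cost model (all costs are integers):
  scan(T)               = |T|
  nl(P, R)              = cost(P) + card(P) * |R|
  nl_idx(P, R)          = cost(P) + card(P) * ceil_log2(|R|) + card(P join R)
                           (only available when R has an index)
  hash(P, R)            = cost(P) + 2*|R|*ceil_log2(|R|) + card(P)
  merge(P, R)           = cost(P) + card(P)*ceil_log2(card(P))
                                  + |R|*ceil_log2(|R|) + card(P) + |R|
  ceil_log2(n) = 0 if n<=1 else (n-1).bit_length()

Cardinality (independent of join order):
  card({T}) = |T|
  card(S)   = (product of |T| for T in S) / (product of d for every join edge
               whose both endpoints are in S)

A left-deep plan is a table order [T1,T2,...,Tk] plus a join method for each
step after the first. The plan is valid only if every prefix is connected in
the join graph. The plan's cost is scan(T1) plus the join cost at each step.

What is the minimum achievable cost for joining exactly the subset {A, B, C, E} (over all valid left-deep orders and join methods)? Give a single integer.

6680

Selinger DP over subsets of {A,B,C,E}:
  {C}: scan cost=120, card=120
  {B}: scan cost=200, card=200
  {A}: scan cost=500, card=500
  {E}: scan cost=200, card=200
  {BC}: card=400; try (C,hash)→2080, (B,merge)→2880, (C,merge)→2960, (B,hash)→3440, (B,nl)→24120, (C,nl)→24200; best=2080 via (C,hash)
  {AC}: card=120; try (A,nl_idx)→1320, (C,hash)→2680, (A,merge)→6080, (C,merge)→6460, (A,hash)→9240, (A,nl)→60120 …(+1); best=1320 via (A,nl_idx)
  {CE}: card=600; try (E,nl_idx)→1680, (C,hash)→2080, (E,merge)→2880, (C,merge)→2960, (E,hash)→3440, (E,nl)→24120 …(+1); best=1680 via (E,nl_idx)
  {ABC}: card=400; try (B,merge)→4080, (B,hash)→4640, (A,nl_idx)→6080, (A,merge)→11080, (A,hash)→11480, (B,nl)→25320 …(+1); best=4080 via (B,merge)
  {BCE}: card=2000; try (B,hash)→5480, (E,hash)→5680, (E,nl_idx)→7280, (E,merge)→7880, (B,merge)→10080, (E,nl)→82080 …(+1); best=5480 via (B,hash)
  {ACE}: card=600; try (E,nl_idx)→2880, (E,merge)→4080, (E,hash)→4640, (A,nl_idx)→7680, (A,hash)→11280, (A,merge)→13280 …(+2); best=2880 via (E,nl_idx)
  {ABCE}: card=2000; try (B,hash)→6680, (E,hash)→7680, (E,nl_idx)→9280, (E,merge)→9880, (B,merge)→11280, (A,hash)→16480 …(+5); best=6680 via (B,hash)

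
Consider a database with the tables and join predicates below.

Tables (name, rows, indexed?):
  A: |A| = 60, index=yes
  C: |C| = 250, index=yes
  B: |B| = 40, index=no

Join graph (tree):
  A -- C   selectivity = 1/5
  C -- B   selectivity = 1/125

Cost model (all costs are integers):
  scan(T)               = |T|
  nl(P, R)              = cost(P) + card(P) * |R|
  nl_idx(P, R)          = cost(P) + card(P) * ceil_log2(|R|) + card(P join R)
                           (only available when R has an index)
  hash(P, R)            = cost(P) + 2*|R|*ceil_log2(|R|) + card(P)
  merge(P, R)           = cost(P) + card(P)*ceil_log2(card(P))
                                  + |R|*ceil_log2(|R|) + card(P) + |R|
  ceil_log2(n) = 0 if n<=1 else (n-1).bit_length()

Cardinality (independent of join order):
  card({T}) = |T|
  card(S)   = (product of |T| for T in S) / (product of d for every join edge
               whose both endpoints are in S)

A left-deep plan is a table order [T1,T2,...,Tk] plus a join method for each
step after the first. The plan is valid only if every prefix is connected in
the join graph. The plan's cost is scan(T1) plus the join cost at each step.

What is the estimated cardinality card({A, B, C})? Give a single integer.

Tables in S: A(60), B(40), C(250)
Edges inside S: A-C(d=5), C-B(d=125)
numerator = 60 * 40 * 250 = 600000
denominator = 5 * 125 = 625
card(S) = 600000 / 625 = 960

960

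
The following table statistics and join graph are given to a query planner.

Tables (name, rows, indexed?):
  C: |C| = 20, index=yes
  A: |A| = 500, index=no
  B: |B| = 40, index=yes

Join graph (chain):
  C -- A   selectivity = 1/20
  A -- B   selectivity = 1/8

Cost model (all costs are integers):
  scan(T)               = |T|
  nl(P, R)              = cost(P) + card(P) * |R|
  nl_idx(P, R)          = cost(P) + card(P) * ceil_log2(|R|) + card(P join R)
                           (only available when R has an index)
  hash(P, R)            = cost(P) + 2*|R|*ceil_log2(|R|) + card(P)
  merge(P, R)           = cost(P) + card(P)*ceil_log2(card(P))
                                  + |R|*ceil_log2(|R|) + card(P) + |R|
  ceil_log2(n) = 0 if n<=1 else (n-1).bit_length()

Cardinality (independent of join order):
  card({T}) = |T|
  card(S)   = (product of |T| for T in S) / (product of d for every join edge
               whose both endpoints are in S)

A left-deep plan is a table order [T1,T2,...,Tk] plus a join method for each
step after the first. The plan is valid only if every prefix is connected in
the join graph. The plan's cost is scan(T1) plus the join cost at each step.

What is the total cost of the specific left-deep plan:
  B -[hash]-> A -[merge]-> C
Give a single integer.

41700

step 1: scan B: cost=40, card=40
step 2: join A via hash
    card(P join A) = 40*500/(8) = 2500
    cost = 40 + 2*500*9 + 40 = 9080
step 3: join C via merge
    card(P join C) = 2500*20/(20) = 2500
    cost = 9080 + 2500*12 + 20*5 + 2500 + 20 = 41700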